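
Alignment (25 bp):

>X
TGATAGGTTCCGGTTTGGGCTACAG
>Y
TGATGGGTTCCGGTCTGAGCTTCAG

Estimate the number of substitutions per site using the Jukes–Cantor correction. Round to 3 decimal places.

The sequences differ at 4 of 25 sites (5, 15, 18, 22), so p = 4/25 = 0.16.
d = −(3/4) ln(1 − 4p/3) = −0.75 ln(1 − 0.213333) = −0.75 ln(0.786667)
  = −0.75 × (-0.239950) = 0.179963 substitutions/site.

0.180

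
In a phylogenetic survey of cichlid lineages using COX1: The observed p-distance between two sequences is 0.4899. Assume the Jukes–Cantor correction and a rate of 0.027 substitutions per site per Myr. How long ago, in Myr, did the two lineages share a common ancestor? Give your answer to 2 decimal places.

14.71

d = −(3/4) ln(1 − 4p/3) = −0.75 ln(1 − 0.6532) = −0.75 ln(0.3468)
  = −0.75 × (-1.059007) = 0.794255 substitutions/site.
Under a molecular clock d = 2μt, so t = d/(2μ) = 0.794255 / (2 × 0.027) = 14.71 Myr.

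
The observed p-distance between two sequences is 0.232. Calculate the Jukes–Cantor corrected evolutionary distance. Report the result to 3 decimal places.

d = −(3/4) ln(1 − 4p/3) = −0.75 ln(1 − 0.309333) = −0.75 ln(0.690667)
  = −0.75 × (-0.370097) = 0.277573 substitutions/site.

0.278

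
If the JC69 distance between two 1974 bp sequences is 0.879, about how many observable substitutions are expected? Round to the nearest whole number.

Invert JC69: p = (3/4)(1 − e^(−4d/3)) = 0.75 × (1 − e^(-1.172)) = 0.75 × (1 − 0.309747) = 0.517690.
Expected differing sites = pL ≈ 0.517690 × 1974 = 1021.92006 ≈ 1022.

1022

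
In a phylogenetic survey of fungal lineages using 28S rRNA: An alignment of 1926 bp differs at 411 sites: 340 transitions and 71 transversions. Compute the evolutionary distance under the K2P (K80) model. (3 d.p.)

0.266

P = 340/1926 ≈ 0.176532 and Q = 71/1926 ≈ 0.036864.
Under the Kimura two-parameter model, d = −½ ln(1 − 2P − Q) − ¼ ln(1 − 2Q).
1 − 2P − Q = 0.610072, giving −½ ln(0.610072) = 0.247089.
1 − 2Q = 0.926272, giving −¼ ln(0.926272) = 0.019147.
d = 0.247089 + 0.019147 = 0.266236.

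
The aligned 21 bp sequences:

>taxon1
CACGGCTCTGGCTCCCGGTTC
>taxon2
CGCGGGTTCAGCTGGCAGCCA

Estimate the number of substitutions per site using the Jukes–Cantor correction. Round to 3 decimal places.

0.899

The sequences differ at 11 of 21 sites, so p = 11/21 ≈ 0.52381.
d = −(3/4) ln(1 − 4p/3) = −0.75 ln(1 − 0.698413) = −0.75 ln(0.301587)
  = −0.75 × (-1.198697) = 0.899023 substitutions/site.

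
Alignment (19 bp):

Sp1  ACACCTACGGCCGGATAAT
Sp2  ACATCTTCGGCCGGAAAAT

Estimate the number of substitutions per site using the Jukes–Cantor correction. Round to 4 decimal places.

0.1773

The sequences differ at 3 of 19 sites (4, 7, 16), so p = 3/19 ≈ 0.157895.
d = −(3/4) ln(1 − 4p/3) = −0.75 ln(1 − 0.210527) = −0.75 ln(0.789473)
  = −0.75 × (-0.236390) = 0.177293 substitutions/site.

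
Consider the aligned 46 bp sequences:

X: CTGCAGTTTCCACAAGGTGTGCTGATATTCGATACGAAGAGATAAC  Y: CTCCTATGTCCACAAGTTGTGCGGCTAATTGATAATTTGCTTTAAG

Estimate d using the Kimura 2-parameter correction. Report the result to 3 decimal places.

Of 46 sites, 2 differences are transitions and 15 are transversions, so P = 2/46 ≈ 0.043478 and Q = 15/46 ≈ 0.326087.
Under the Kimura two-parameter model, d = −½ ln(1 − 2P − Q) − ¼ ln(1 − 2Q).
1 − 2P − Q = 0.586957, giving −½ ln(0.586957) = 0.266402.
1 − 2Q = 0.347826, giving −¼ ln(0.347826) = 0.264013.
d = 0.266402 + 0.264013 = 0.530415.

0.530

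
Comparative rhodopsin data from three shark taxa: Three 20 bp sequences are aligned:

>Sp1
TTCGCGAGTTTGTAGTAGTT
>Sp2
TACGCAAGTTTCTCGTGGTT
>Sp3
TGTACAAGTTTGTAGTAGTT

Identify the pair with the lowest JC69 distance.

Sp1 and Sp3

Sp1–Sp2: 5/20 differ, p = 0.250, d = 0.304.
Sp1–Sp3: 4/20 differ, p = 0.200, d = 0.233.
Sp2–Sp3: 6/20 differ, p = 0.300, d = 0.383.
The smallest distance is between Sp1 and Sp3.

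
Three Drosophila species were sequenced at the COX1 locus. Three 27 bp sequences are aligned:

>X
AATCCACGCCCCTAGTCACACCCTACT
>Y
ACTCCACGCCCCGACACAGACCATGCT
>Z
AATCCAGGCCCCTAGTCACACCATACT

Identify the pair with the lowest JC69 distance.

X and Z

X–Y: 7/27 differ, p = 0.259, d = 0.318.
X–Z: 2/27 differ, p = 0.074, d = 0.078.
Y–Z: 7/27 differ, p = 0.259, d = 0.318.
The smallest distance is between X and Z.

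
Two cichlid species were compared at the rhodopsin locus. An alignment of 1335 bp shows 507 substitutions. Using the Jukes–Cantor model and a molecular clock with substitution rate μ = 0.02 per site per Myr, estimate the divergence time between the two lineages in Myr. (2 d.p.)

p = 507/1335 ≈ 0.379775.
d = −(3/4) ln(1 − 4p/3) = −0.75 ln(1 − 0.506367) = −0.75 ln(0.493633)
  = −0.75 × (-0.705963) = 0.529472 substitutions/site.
Under a molecular clock d = 2μt, so t = d/(2μ) = 0.529472 / (2 × 0.02) = 13.24 Myr.

13.24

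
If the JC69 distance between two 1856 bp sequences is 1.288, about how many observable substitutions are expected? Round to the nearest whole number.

Invert JC69: p = (3/4)(1 − e^(−4d/3)) = 0.75 × (1 − e^(-1.717333)) = 0.75 × (1 − 0.179544) = 0.615342.
Expected differing sites = pL ≈ 0.615342 × 1856 = 1142.074752 ≈ 1142.

1142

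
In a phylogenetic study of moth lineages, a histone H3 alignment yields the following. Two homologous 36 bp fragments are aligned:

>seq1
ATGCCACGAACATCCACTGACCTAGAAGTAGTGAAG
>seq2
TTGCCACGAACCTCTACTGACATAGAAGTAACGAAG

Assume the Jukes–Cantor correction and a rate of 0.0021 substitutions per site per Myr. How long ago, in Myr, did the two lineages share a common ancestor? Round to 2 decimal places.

The sequences differ at 6 of 36 sites (1, 12, 15, 22, 31, 32), so p = 6/36 ≈ 0.166667.
d = −(3/4) ln(1 − 4p/3) = −0.75 ln(1 − 0.222223) = −0.75 ln(0.777777)
  = −0.75 × (-0.251315) = 0.188486 substitutions/site.
Under a molecular clock d = 2μt, so t = d/(2μ) = 0.188486 / (2 × 0.0021) = 44.88 Myr.

44.88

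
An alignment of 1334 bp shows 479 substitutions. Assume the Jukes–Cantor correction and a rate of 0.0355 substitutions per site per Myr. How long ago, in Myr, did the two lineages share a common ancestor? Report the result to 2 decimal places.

6.88

p = 479/1334 ≈ 0.35907.
d = −(3/4) ln(1 − 4p/3) = −0.75 ln(1 − 0.47876) = −0.75 ln(0.52124)
  = −0.75 × (-0.651545) = 0.488659 substitutions/site.
Under a molecular clock d = 2μt, so t = d/(2μ) = 0.488659 / (2 × 0.0355) = 6.88 Myr.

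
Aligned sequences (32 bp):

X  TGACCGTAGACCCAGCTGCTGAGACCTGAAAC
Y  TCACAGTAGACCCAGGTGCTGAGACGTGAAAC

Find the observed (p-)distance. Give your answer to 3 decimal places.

The sequences differ at 4 of 32 positions (sites 2, 5, 16, 26).
p = 4/32 = 0.125.

0.125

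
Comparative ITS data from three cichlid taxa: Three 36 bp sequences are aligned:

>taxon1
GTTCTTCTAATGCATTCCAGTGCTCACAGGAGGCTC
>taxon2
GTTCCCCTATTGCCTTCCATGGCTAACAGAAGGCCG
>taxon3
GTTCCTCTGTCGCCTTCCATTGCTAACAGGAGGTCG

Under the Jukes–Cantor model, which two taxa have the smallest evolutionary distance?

taxon1–taxon2: 10/36 differ, p = 0.278, d = 0.347.
taxon1–taxon3: 10/36 differ, p = 0.278, d = 0.347.
taxon2–taxon3: 6/36 differ, p = 0.167, d = 0.188.
The smallest distance is between taxon2 and taxon3.

taxon2 and taxon3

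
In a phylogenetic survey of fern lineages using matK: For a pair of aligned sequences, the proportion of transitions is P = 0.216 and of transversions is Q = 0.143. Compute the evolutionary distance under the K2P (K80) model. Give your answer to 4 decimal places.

Under the Kimura two-parameter model, d = −½ ln(1 − 2P − Q) − ¼ ln(1 − 2Q).
1 − 2P − Q = 0.425, giving −½ ln(0.425) = 0.427833.
1 − 2Q = 0.714, giving −¼ ln(0.714) = 0.084218.
d = 0.427833 + 0.084218 = 0.512051.

0.5121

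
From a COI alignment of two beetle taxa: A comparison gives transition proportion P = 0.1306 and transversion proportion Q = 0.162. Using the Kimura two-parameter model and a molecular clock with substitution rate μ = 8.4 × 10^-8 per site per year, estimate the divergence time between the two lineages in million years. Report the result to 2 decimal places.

2.22

Under the Kimura two-parameter model, d = −½ ln(1 − 2P − Q) − ¼ ln(1 − 2Q).
1 − 2P − Q = 0.5768, giving −½ ln(0.5768) = 0.275130.
1 − 2Q = 0.676, giving −¼ ln(0.676) = 0.097891.
d = 0.275130 + 0.097891 = 0.373021.
Under a molecular clock d = 2μt, so t = d/(2μ) = 0.373021 / (2 × 8.4 × 10^-8) = 2.22 million years.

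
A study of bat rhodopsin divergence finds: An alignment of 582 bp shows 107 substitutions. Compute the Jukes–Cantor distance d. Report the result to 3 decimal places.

0.211

p = 107/582 ≈ 0.183849.
d = −(3/4) ln(1 − 4p/3) = −0.75 ln(1 − 0.245132) = −0.75 ln(0.754868)
  = −0.75 × (-0.281212) = 0.210909 substitutions/site.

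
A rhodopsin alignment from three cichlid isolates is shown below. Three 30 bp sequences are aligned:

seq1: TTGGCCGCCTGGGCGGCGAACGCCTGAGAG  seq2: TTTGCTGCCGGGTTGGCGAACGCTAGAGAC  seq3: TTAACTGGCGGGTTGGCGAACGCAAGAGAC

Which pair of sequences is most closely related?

seq2 and seq3

seq1–seq2: 8/30 differ, p = 0.267, d = 0.330.
seq1–seq3: 10/30 differ, p = 0.333, d = 0.441.
seq2–seq3: 4/30 differ, p = 0.133, d = 0.147.
The smallest distance is between seq2 and seq3.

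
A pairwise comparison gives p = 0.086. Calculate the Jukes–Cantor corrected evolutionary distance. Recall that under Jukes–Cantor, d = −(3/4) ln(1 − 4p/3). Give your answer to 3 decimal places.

d = −(3/4) ln(1 − 4p/3) = −0.75 ln(1 − 0.114667) = −0.75 ln(0.885333)
  = −0.75 × (-0.121791) = 0.091343 substitutions/site.

0.091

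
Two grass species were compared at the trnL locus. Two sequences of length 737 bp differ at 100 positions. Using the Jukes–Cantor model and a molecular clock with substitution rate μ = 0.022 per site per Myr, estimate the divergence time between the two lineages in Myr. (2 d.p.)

p = 100/737 ≈ 0.135685.
d = −(3/4) ln(1 − 4p/3) = −0.75 ln(1 − 0.180913) = −0.75 ln(0.819087)
  = −0.75 × (-0.199565) = 0.149674 substitutions/site.
Under a molecular clock d = 2μt, so t = d/(2μ) = 0.149674 / (2 × 0.022) = 3.40 Myr.

3.40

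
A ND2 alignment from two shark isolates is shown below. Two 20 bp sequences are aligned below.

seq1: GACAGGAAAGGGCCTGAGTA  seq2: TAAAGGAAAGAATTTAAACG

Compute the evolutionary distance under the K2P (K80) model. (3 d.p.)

Of 20 sites, 8 differences are transitions and 2 are transversions, so P = 8/20 = 0.4 and Q = 2/20 = 0.1.
Under the Kimura two-parameter model, d = −½ ln(1 − 2P − Q) − ¼ ln(1 − 2Q).
1 − 2P − Q = 0.1, giving −½ ln(0.1) = 1.151293.
1 − 2Q = 0.8, giving −¼ ln(0.8) = 0.055786.
d = 1.151293 + 0.055786 = 1.207079.

1.207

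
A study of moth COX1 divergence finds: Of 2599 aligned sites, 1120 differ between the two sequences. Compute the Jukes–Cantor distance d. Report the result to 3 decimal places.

0.641

p = 1120/2599 ≈ 0.430935.
d = −(3/4) ln(1 − 4p/3) = −0.75 ln(1 − 0.57458) = −0.75 ln(0.42542)
  = −0.75 × (-0.854678) = 0.641009 substitutions/site.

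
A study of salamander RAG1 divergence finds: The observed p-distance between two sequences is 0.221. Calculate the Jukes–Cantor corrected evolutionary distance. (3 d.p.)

0.262

d = −(3/4) ln(1 − 4p/3) = −0.75 ln(1 − 0.294667) = −0.75 ln(0.705333)
  = −0.75 × (-0.349085) = 0.261814 substitutions/site.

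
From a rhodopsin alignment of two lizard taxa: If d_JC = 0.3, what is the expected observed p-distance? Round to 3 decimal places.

0.247

p = (3/4)(1 − e^(−4d/3)) = 0.75 × (1 − e^(-0.4)) = 0.75 × (1 − 0.670320) = 0.247260.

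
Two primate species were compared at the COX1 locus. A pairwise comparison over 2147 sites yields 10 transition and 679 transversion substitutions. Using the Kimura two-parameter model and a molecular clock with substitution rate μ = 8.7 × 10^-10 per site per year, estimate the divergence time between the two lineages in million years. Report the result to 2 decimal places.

P = 10/2147 ≈ 0.004658 and Q = 679/2147 ≈ 0.316255.
Under the Kimura two-parameter model, d = −½ ln(1 − 2P − Q) − ¼ ln(1 − 2Q).
1 − 2P − Q = 0.674429, giving −½ ln(0.674429) = 0.196944.
1 − 2Q = 0.36749, giving −¼ ln(0.36749) = 0.250265.
d = 0.196944 + 0.250265 = 0.447209.
Under a molecular clock d = 2μt, so t = d/(2μ) = 0.447209 / (2 × 8.7 × 10^-10) = 257.02 million years.

257.02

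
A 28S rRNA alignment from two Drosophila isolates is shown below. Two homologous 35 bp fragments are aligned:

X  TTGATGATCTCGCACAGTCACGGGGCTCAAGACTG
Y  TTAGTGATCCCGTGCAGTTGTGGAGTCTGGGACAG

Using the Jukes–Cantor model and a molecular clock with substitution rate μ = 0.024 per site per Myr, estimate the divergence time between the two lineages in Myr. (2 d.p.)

The sequences differ at 15 of 35 sites, so p = 15/35 ≈ 0.428571.
d = −(3/4) ln(1 − 4p/3) = −0.75 ln(1 − 0.571428) = −0.75 ln(0.428572)
  = −0.75 × (-0.847297) = 0.635473 substitutions/site.
Under a molecular clock d = 2μt, so t = d/(2μ) = 0.635473 / (2 × 0.024) = 13.24 Myr.

13.24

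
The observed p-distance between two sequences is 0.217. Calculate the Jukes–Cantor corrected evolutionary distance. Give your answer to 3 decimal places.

d = −(3/4) ln(1 − 4p/3) = −0.75 ln(1 − 0.289333) = −0.75 ln(0.710667)
  = −0.75 × (-0.341551) = 0.256163 substitutions/site.

0.256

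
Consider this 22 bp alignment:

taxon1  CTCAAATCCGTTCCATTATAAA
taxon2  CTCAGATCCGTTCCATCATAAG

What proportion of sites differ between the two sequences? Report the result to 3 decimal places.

0.136

The sequences differ at 3 of 22 positions (sites 5, 17, 22).
p = 3/22 = 0.136363… ≈ 0.136 (to 3 d.p.).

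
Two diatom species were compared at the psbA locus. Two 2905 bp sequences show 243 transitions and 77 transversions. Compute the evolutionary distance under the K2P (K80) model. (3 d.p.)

P = 243/2905 ≈ 0.083649 and Q = 77/2905 ≈ 0.026506.
Under the Kimura two-parameter model, d = −½ ln(1 − 2P − Q) − ¼ ln(1 − 2Q).
1 − 2P − Q = 0.806196, giving −½ ln(0.806196) = 0.107714.
1 − 2Q = 0.946988, giving −¼ ln(0.946988) = 0.013617.
d = 0.107714 + 0.013617 = 0.121331.

0.121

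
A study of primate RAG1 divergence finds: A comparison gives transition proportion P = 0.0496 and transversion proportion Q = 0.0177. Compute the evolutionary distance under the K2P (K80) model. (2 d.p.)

0.07

Under the Kimura two-parameter model, d = −½ ln(1 − 2P − Q) − ¼ ln(1 − 2Q).
1 − 2P − Q = 0.8831, giving −½ ln(0.8831) = 0.062158.
1 − 2Q = 0.9646, giving −¼ ln(0.9646) = 0.009010.
d = 0.062158 + 0.009010 = 0.071168.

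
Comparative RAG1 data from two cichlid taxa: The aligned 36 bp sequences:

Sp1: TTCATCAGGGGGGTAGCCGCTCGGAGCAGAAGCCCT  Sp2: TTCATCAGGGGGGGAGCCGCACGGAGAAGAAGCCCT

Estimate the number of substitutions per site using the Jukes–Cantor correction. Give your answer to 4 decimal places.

The sequences differ at 3 of 36 sites (14, 21, 27), so p = 3/36 ≈ 0.083333.
d = −(3/4) ln(1 − 4p/3) = −0.75 ln(1 − 0.111111) = −0.75 ln(0.888889)
  = −0.75 × (-0.117783) = 0.088337 substitutions/site.

0.0883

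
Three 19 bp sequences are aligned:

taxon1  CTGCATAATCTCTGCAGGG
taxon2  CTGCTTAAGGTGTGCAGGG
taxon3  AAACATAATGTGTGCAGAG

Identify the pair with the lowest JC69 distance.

taxon1 and taxon2

taxon1–taxon2: 4/19 differ, p = 0.211, d = 0.247.
taxon1–taxon3: 6/19 differ, p = 0.316, d = 0.410.
taxon2–taxon3: 6/19 differ, p = 0.316, d = 0.410.
The smallest distance is between taxon1 and taxon2.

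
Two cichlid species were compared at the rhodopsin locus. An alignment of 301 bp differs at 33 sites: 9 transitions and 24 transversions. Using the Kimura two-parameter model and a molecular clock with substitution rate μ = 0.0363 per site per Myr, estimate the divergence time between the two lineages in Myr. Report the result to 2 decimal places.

P = 9/301 ≈ 0.0299 and Q = 24/301 ≈ 0.079734.
Under the Kimura two-parameter model, d = −½ ln(1 − 2P − Q) − ¼ ln(1 − 2Q).
1 − 2P − Q = 0.860466, giving −½ ln(0.860466) = 0.075141.
1 − 2Q = 0.840532, giving −¼ ln(0.840532) = 0.043430.
d = 0.075141 + 0.043430 = 0.118571.
Under a molecular clock d = 2μt, so t = d/(2μ) = 0.118571 / (2 × 0.0363) = 1.63 Myr.

1.63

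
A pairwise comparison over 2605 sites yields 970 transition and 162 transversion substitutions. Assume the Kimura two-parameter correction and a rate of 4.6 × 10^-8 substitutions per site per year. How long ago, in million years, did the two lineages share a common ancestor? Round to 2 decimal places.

P = 970/2605 ≈ 0.372361 and Q = 162/2605 ≈ 0.062188.
Under the Kimura two-parameter model, d = −½ ln(1 − 2P − Q) − ¼ ln(1 − 2Q).
1 − 2P − Q = 0.19309, giving −½ ln(0.19309) = 0.822299.
1 − 2Q = 0.875624, giving −¼ ln(0.875624) = 0.033205.
d = 0.822299 + 0.033205 = 0.855504.
Under a molecular clock d = 2μt, so t = d/(2μ) = 0.855504 / (2 × 4.6 × 10^-8) = 9.30 million years.

9.30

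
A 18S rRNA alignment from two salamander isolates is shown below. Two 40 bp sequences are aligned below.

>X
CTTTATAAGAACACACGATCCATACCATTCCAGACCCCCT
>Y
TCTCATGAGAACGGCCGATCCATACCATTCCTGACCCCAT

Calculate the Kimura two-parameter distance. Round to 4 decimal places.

0.2712

Of 40 sites, 5 differences are transitions and 4 are transversions, so P = 5/40 = 0.125 and Q = 4/40 = 0.1.
Under the Kimura two-parameter model, d = −½ ln(1 − 2P − Q) − ¼ ln(1 − 2Q).
1 − 2P − Q = 0.65, giving −½ ln(0.65) = 0.215391.
1 − 2Q = 0.8, giving −¼ ln(0.8) = 0.055786.
d = 0.215391 + 0.055786 = 0.271177.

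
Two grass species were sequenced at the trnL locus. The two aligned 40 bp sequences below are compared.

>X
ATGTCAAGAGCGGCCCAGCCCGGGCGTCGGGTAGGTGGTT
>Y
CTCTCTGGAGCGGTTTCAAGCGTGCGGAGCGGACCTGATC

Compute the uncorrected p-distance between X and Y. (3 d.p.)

The sequences differ at 20 of 40 positions.
p = 20/40 = 0.500.

0.500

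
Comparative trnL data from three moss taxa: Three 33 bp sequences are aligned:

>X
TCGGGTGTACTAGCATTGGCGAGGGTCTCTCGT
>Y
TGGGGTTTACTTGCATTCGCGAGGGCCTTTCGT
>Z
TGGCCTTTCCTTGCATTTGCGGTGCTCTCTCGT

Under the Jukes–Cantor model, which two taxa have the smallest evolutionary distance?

X and Y

X–Y: 6/33 differ, p = 0.182, d = 0.208.
X–Z: 10/33 differ, p = 0.303, d = 0.388.
Y–Z: 9/33 differ, p = 0.273, d = 0.339.
The smallest distance is between X and Y.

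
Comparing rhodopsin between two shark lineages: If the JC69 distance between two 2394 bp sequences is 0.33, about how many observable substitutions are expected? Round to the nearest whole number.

639

Invert JC69: p = (3/4)(1 − e^(−4d/3)) = 0.75 × (1 − e^(-0.44)) = 0.75 × (1 − 0.644036) = 0.266973.
Expected differing sites = pL ≈ 0.266973 × 2394 = 639.133362 ≈ 639.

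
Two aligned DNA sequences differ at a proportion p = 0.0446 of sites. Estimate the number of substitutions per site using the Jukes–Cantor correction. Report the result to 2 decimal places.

d = −(3/4) ln(1 − 4p/3) = −0.75 ln(1 − 0.059467) = −0.75 ln(0.940533)
  = −0.75 × (-0.061309) = 0.045982 substitutions/site.

0.05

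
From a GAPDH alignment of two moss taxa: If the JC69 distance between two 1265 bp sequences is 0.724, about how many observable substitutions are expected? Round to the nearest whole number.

Invert JC69: p = (3/4)(1 − e^(−4d/3)) = 0.75 × (1 − e^(-0.965333)) = 0.75 × (1 − 0.380856) = 0.464358.
Expected differing sites = pL ≈ 0.464358 × 1265 = 587.41287 ≈ 587.

587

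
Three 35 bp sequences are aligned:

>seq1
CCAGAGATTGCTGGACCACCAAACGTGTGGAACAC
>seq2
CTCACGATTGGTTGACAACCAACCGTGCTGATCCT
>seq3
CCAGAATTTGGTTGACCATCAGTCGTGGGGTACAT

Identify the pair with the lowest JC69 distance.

seq1–seq2: 13/35 differ, p = 0.371, d = 0.513.
seq1–seq3: 10/35 differ, p = 0.286, d = 0.360.
seq2–seq3: 15/35 differ, p = 0.429, d = 0.635.
The smallest distance is between seq1 and seq3.

seq1 and seq3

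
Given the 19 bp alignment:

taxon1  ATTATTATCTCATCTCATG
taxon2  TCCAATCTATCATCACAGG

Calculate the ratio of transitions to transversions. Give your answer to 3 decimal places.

0.333

Transitions are A↔G and C↔T; transversions are all other mismatches.
Transitions: 2. Transversions: 6.
R = 2/6 = 0.333333… ≈ 0.333 (to 3 d.p.).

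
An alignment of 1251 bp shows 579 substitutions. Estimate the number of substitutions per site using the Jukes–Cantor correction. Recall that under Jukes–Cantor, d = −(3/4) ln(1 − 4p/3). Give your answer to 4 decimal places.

0.7200

p = 579/1251 ≈ 0.46283.
d = −(3/4) ln(1 − 4p/3) = −0.75 ln(1 − 0.617107) = −0.75 ln(0.382893)
  = −0.75 × (-0.960000) = 0.720000 substitutions/site.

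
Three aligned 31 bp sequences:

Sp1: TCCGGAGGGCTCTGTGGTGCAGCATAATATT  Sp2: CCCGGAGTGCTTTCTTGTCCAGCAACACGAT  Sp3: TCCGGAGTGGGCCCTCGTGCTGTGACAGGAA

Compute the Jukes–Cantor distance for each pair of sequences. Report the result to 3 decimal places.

d(Sp1,Sp2) = 0.481, d(Sp1,Sp3) = 0.777, d(Sp2,Sp3) = 0.544

Sp1–Sp2: 11/31 sites differ → p ≈ 0.354839, d = −0.75 ln(1 − 0.473119) = 0.480585 ≈ 0.481.
Sp1–Sp3: 15/31 sites differ → p ≈ 0.483871, d = −0.75 ln(1 − 0.645161) = 0.777068 ≈ 0.777.
Sp2–Sp3: 12/31 sites differ → p ≈ 0.387097, d = −0.75 ln(1 − 0.516129) = 0.544453 ≈ 0.544.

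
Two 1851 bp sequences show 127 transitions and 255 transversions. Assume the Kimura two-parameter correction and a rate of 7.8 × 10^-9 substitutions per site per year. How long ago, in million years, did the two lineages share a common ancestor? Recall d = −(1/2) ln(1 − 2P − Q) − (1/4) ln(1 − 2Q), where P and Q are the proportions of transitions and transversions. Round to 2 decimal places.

P = 127/1851 ≈ 0.068612 and Q = 255/1851 ≈ 0.137763.
Under the Kimura two-parameter model, d = −½ ln(1 − 2P − Q) − ¼ ln(1 − 2Q).
1 − 2P − Q = 0.725013, giving −½ ln(0.725013) = 0.160783.
1 − 2Q = 0.724474, giving −¼ ln(0.724474) = 0.080577.
d = 0.160783 + 0.080577 = 0.241360.
Under a molecular clock d = 2μt, so t = d/(2μ) = 0.241360 / (2 × 7.8 × 10^-9) = 15.47 million years.

15.47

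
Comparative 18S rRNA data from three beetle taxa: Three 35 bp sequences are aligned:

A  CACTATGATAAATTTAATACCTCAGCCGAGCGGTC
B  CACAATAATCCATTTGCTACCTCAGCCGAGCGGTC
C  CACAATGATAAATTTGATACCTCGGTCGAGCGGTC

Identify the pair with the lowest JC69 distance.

A and C

A–B: 6/35 differ, p = 0.171, d = 0.195.
A–C: 4/35 differ, p = 0.114, d = 0.124.
B–C: 6/35 differ, p = 0.171, d = 0.195.
The smallest distance is between A and C.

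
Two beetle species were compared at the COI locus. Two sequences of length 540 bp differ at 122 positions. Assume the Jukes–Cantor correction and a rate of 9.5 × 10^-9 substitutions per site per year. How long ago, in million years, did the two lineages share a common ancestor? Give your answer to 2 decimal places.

p = 122/540 ≈ 0.225926.
d = −(3/4) ln(1 − 4p/3) = −0.75 ln(1 − 0.301235) = −0.75 ln(0.698765)
  = −0.75 × (-0.358441) = 0.268831 substitutions/site.
Under a molecular clock d = 2μt, so t = d/(2μ) = 0.268831 / (2 × 9.5 × 10^-9) = 14.15 million years.

14.15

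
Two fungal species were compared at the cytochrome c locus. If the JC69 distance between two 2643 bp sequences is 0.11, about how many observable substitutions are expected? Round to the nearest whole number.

270

Invert JC69: p = (3/4)(1 − e^(−4d/3)) = 0.75 × (1 − e^(-0.146667)) = 0.75 × (1 − 0.863582) = 0.102314.
Expected differing sites = pL ≈ 0.102314 × 2643 = 270.415902 ≈ 270.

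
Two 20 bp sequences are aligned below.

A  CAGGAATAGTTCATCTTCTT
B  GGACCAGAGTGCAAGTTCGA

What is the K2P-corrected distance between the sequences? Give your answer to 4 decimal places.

1.1006

Of 20 sites, 2 differences are transitions and 9 are transversions, so P = 2/20 = 0.1 and Q = 9/20 = 0.45.
Under the Kimura two-parameter model, d = −½ ln(1 − 2P − Q) − ¼ ln(1 − 2Q).
1 − 2P − Q = 0.35, giving −½ ln(0.35) = 0.524911.
1 − 2Q = 0.1, giving −¼ ln(0.1) = 0.575646.
d = 0.524911 + 0.575646 = 1.100557.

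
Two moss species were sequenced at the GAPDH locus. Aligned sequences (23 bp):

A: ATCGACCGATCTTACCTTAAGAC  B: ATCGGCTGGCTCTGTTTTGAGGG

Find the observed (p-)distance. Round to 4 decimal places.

0.5217

The sequences differ at 12 of 23 positions.
p = 12/23 = 0.521739… ≈ 0.5217 (to 4 d.p.).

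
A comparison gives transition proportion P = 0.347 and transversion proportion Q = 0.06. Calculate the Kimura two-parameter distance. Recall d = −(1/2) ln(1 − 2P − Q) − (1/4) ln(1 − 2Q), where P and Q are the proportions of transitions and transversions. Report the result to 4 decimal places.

Under the Kimura two-parameter model, d = −½ ln(1 − 2P − Q) − ¼ ln(1 − 2Q).
1 − 2P − Q = 0.246, giving −½ ln(0.246) = 0.701212.
1 − 2Q = 0.88, giving −¼ ln(0.88) = 0.031958.
d = 0.701212 + 0.031958 = 0.733170.

0.7332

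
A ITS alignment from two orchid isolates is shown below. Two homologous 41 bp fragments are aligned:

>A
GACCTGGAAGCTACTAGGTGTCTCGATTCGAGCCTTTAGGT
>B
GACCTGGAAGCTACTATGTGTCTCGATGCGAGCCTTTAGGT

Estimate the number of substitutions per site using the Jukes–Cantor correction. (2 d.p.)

0.05

The sequences differ at 2 of 41 sites (17, 28), so p = 2/41 ≈ 0.04878.
d = −(3/4) ln(1 − 4p/3) = −0.75 ln(1 − 0.06504) = −0.75 ln(0.93496)
  = −0.75 × (-0.067252) = 0.050439 substitutions/site.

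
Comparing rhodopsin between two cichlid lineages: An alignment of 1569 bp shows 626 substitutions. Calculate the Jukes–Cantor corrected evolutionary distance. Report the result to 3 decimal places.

0.569

p = 626/1569 ≈ 0.39898.
d = −(3/4) ln(1 − 4p/3) = −0.75 ln(1 − 0.531973) = −0.75 ln(0.468027)
  = −0.75 × (-0.759229) = 0.569422 substitutions/site.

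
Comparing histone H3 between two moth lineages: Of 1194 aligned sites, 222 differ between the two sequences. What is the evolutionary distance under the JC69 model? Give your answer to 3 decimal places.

0.214

p = 222/1194 ≈ 0.18593.
d = −(3/4) ln(1 − 4p/3) = −0.75 ln(1 − 0.247907) = −0.75 ln(0.752093)
  = −0.75 × (-0.284895) = 0.213671 substitutions/site.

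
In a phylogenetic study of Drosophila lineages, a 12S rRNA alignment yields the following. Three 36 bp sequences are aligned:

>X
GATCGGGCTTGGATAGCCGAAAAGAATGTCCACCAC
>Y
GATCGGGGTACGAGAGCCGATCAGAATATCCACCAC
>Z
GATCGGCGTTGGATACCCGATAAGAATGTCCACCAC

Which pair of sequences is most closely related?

X and Z

X–Y: 7/36 differ, p = 0.194, d = 0.225.
X–Z: 4/36 differ, p = 0.111, d = 0.120.
Y–Z: 7/36 differ, p = 0.194, d = 0.225.
The smallest distance is between X and Z.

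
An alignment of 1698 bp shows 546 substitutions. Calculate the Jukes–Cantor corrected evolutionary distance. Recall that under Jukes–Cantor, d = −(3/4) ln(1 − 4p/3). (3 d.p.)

0.420

p = 546/1698 ≈ 0.321555.
d = −(3/4) ln(1 − 4p/3) = −0.75 ln(1 − 0.42874) = −0.75 ln(0.57126)
  = −0.75 × (-0.559911) = 0.419933 substitutions/site.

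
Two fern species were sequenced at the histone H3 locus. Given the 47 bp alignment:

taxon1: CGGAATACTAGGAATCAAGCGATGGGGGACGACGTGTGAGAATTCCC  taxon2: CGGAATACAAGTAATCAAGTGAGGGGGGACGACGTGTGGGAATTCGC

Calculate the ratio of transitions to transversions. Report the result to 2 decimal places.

Transitions are A↔G and C↔T; transversions are all other mismatches.
Transitions: 2. Transversions: 4.
R = 2/4 = 0.50.

0.50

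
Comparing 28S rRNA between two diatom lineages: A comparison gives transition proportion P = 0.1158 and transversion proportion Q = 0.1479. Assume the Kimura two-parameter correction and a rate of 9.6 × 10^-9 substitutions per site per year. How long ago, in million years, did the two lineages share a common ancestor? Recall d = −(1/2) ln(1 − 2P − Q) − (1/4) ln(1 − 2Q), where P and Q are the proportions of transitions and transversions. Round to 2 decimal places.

Under the Kimura two-parameter model, d = −½ ln(1 − 2P − Q) − ¼ ln(1 − 2Q).
1 − 2P − Q = 0.6205, giving −½ ln(0.6205) = 0.238615.
1 − 2Q = 0.7042, giving −¼ ln(0.7042) = 0.087673.
d = 0.238615 + 0.087673 = 0.326288.
Under a molecular clock d = 2μt, so t = d/(2μ) = 0.326288 / (2 × 9.6 × 10^-9) = 16.99 million years.

16.99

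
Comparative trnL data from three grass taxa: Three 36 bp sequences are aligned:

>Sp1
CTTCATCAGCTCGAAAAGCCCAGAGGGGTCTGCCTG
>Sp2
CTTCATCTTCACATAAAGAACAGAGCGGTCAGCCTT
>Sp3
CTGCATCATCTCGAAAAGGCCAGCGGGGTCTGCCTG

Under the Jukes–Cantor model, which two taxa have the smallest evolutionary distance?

Sp1 and Sp3

Sp1–Sp2: 10/36 differ, p = 0.278, d = 0.347.
Sp1–Sp3: 4/36 differ, p = 0.111, d = 0.120.
Sp2–Sp3: 11/36 differ, p = 0.306, d = 0.392.
The smallest distance is between Sp1 and Sp3.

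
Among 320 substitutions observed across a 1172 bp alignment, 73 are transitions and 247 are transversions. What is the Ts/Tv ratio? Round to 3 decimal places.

R = 73/247 = 0.295546… ≈ 0.296 (to 3 d.p.).

0.296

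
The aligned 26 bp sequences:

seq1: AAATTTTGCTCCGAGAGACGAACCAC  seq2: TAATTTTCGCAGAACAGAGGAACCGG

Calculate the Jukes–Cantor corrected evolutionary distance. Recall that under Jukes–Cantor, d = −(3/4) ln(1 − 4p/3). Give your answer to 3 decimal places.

The sequences differ at 11 of 26 sites, so p = 11/26 ≈ 0.423077.
d = −(3/4) ln(1 − 4p/3) = −0.75 ln(1 − 0.564103) = −0.75 ln(0.435897)
  = −0.75 × (-0.830349) = 0.622762 substitutions/site.

0.623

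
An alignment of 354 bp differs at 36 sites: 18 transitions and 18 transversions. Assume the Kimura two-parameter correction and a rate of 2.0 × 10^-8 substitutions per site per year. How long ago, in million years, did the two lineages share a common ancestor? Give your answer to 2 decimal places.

P = 18/354 ≈ 0.050847 and Q = 18/354 ≈ 0.050847.
Under the Kimura two-parameter model, d = −½ ln(1 − 2P − Q) − ¼ ln(1 − 2Q).
1 − 2P − Q = 0.847459, giving −½ ln(0.847459) = 0.082756.
1 − 2Q = 0.898306, giving −¼ ln(0.898306) = 0.026811.
d = 0.082756 + 0.026811 = 0.109567.
Under a molecular clock d = 2μt, so t = d/(2μ) = 0.109567 / (2 × 2.0 × 10^-8) = 2.74 million years.

2.74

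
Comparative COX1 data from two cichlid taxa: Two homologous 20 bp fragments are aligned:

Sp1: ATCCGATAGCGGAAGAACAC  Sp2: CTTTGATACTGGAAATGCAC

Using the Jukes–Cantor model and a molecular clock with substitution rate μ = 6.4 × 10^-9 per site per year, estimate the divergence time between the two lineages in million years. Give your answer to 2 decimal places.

44.66

The sequences differ at 8 of 20 sites (1, 3, 4, 9, 10, 15, 16, 17), so p = 8/20 = 0.4.
d = −(3/4) ln(1 − 4p/3) = −0.75 ln(1 − 0.533333) = −0.75 ln(0.466667)
  = −0.75 × (-0.762139) = 0.571604 substitutions/site.
Under a molecular clock d = 2μt, so t = d/(2μ) = 0.571604 / (2 × 6.4 × 10^-9) = 44.66 million years.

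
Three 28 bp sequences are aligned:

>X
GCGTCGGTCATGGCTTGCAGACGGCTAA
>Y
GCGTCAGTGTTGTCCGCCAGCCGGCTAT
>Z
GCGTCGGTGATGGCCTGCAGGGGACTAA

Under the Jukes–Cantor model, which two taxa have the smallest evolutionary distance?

X–Y: 9/28 differ, p = 0.321, d = 0.420.
X–Z: 5/28 differ, p = 0.179, d = 0.204.
Y–Z: 9/28 differ, p = 0.321, d = 0.420.
The smallest distance is between X and Z.

X and Z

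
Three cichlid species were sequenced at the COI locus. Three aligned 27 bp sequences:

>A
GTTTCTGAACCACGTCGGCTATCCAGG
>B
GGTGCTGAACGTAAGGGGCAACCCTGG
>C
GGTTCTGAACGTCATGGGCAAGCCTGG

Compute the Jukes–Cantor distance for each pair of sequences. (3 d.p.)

A–B: 11/27 sites differ → p ≈ 0.407407, d = −0.75 ln(1 − 0.543209) = 0.587647 ≈ 0.588.
A–C: 8/27 sites differ → p ≈ 0.296296, d = −0.75 ln(1 − 0.395061) = 0.376971 ≈ 0.377.
B–C: 4/27 sites differ → p ≈ 0.148148, d = −0.75 ln(1 − 0.197531) = 0.165047 ≈ 0.165.

d(A,B) = 0.588, d(A,C) = 0.377, d(B,C) = 0.165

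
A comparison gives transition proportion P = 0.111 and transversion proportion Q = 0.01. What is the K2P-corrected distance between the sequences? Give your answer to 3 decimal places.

Under the Kimura two-parameter model, d = −½ ln(1 − 2P − Q) − ¼ ln(1 − 2Q).
1 − 2P − Q = 0.768, giving −½ ln(0.768) = 0.131983.
1 − 2Q = 0.98, giving −¼ ln(0.98) = 0.005051.
d = 0.131983 + 0.005051 = 0.137034.

0.137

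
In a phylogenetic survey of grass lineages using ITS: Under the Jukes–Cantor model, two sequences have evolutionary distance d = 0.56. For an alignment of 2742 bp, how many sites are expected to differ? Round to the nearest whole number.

Invert JC69: p = (3/4)(1 − e^(−4d/3)) = 0.75 × (1 − e^(-0.746667)) = 0.75 × (1 − 0.473944) = 0.394542.
Expected differing sites = pL ≈ 0.394542 × 2742 = 1081.834164 ≈ 1082.

1082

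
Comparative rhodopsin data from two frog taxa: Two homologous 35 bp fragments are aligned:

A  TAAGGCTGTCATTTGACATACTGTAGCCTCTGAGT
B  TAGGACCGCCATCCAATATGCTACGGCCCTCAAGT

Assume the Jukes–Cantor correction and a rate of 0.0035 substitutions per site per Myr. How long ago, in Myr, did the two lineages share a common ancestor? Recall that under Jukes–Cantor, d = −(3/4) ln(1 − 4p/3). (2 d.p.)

The sequences differ at 16 of 35 sites, so p = 16/35 ≈ 0.457143.
d = −(3/4) ln(1 − 4p/3) = −0.75 ln(1 − 0.609524) = −0.75 ln(0.390476)
  = −0.75 × (-0.940389) = 0.705292 substitutions/site.
Under a molecular clock d = 2μt, so t = d/(2μ) = 0.705292 / (2 × 0.0035) = 100.76 Myr.

100.76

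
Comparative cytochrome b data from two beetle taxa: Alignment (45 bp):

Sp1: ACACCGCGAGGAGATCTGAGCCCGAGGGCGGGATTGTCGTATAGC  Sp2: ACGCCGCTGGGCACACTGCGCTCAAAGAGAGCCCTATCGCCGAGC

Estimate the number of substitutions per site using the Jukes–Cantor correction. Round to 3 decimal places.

The sequences differ at 21 of 45 sites, so p = 21/45 ≈ 0.466667.
d = −(3/4) ln(1 − 4p/3) = −0.75 ln(1 − 0.622223) = −0.75 ln(0.377777)
  = −0.75 × (-0.973451) = 0.730088 substitutions/site.

0.730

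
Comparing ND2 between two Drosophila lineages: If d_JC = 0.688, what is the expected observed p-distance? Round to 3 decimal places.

0.450

p = (3/4)(1 − e^(−4d/3)) = 0.75 × (1 − e^(-0.917333)) = 0.75 × (1 − 0.399583) = 0.450313.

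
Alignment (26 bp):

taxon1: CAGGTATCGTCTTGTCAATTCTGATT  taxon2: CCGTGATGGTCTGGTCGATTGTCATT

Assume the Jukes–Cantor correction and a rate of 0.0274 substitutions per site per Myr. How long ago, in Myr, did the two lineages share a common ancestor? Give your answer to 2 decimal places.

7.23

The sequences differ at 8 of 26 sites (2, 4, 5, 8, 13, 17, 21, 23), so p = 8/26 ≈ 0.307692.
d = −(3/4) ln(1 − 4p/3) = −0.75 ln(1 − 0.410256) = −0.75 ln(0.589744)
  = −0.75 × (-0.528067) = 0.396050 substitutions/site.
Under a molecular clock d = 2μt, so t = d/(2μ) = 0.396050 / (2 × 0.0274) = 7.23 Myr.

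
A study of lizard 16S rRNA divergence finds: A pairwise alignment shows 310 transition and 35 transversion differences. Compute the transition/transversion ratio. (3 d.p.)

R = 310/35 = 8.857142… ≈ 8.857 (to 3 d.p.).

8.857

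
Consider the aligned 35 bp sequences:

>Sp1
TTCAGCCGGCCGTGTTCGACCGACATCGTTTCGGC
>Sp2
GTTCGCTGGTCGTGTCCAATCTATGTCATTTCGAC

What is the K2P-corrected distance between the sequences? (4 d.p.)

Of 35 sites, 10 differences are transitions and 3 are transversions, so P = 10/35 ≈ 0.285714 and Q = 3/35 ≈ 0.085714.
Under the Kimura two-parameter model, d = −½ ln(1 − 2P − Q) − ¼ ln(1 − 2Q).
1 − 2P − Q = 0.342858, giving −½ ln(0.342858) = 0.535219.
1 − 2Q = 0.828572, giving −¼ ln(0.828572) = 0.047013.
d = 0.535219 + 0.047013 = 0.582232.

0.5822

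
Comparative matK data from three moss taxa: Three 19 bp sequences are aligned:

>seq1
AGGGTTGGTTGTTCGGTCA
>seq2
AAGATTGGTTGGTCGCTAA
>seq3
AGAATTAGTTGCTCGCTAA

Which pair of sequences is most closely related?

seq1–seq2: 5/19 differ, p = 0.263, d = 0.324.
seq1–seq3: 6/19 differ, p = 0.316, d = 0.410.
seq2–seq3: 4/19 differ, p = 0.211, d = 0.247.
The smallest distance is between seq2 and seq3.

seq2 and seq3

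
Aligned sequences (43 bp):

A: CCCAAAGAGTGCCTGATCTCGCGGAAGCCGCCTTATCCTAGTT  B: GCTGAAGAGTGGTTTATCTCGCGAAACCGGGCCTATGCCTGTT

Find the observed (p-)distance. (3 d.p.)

The sequences differ at 14 of 43 positions.
p = 14/43 = 0.325581… ≈ 0.326 (to 3 d.p.).

0.326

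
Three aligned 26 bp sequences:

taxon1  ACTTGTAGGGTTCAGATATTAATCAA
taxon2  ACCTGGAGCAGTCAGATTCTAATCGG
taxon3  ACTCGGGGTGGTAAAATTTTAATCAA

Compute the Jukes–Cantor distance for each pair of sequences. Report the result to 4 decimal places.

taxon1–taxon2: 9/26 sites differ → p ≈ 0.346154, d = −0.75 ln(1 − 0.461539) = 0.464280 ≈ 0.4643.
taxon1–taxon3: 8/26 sites differ → p ≈ 0.307692, d = −0.75 ln(1 − 0.410256) = 0.396050 ≈ 0.3961.
taxon2–taxon3: 10/26 sites differ → p ≈ 0.384615, d = −0.75 ln(1 − 0.51282) = 0.539341 ≈ 0.5393.

d(taxon1,taxon2) = 0.4643, d(taxon1,taxon3) = 0.3961, d(taxon2,taxon3) = 0.5393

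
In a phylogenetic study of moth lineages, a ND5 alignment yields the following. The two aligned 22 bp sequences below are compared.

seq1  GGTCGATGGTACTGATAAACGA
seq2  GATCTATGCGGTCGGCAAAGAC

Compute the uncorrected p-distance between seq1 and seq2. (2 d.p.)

The sequences differ at 12 of 22 positions.
p = 12/22 = 0.545454… ≈ 0.55 (to 2 d.p.).

0.55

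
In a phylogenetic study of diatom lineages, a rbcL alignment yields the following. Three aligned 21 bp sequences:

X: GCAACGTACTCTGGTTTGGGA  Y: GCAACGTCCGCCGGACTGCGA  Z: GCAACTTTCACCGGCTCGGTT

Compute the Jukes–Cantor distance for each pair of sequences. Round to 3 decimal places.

X–Y: 6/21 sites differ → p ≈ 0.285714, d = −0.75 ln(1 − 0.380952) = 0.359679 ≈ 0.360.
X–Z: 8/21 sites differ → p ≈ 0.380952, d = −0.75 ln(1 − 0.507936) = 0.531860 ≈ 0.532.
Y–Z: 9/21 sites differ → p ≈ 0.428571, d = −0.75 ln(1 − 0.571428) = 0.635472 ≈ 0.635.

d(X,Y) = 0.360, d(X,Z) = 0.532, d(Y,Z) = 0.635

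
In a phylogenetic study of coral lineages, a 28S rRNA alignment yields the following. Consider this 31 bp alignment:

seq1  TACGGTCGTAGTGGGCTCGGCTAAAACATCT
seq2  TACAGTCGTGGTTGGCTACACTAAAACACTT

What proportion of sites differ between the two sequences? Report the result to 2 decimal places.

0.26

The sequences differ at 8 of 31 positions (sites 4, 10, 13, 18, 19, 20, 29, 30).
p = 8/31 = 0.258064… ≈ 0.26 (to 2 d.p.).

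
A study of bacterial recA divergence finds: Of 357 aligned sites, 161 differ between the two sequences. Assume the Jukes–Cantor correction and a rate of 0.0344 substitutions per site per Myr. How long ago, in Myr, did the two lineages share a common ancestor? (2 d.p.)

p = 161/357 ≈ 0.45098.
d = −(3/4) ln(1 − 4p/3) = −0.75 ln(1 − 0.601307) = −0.75 ln(0.398693)
  = −0.75 × (-0.919564) = 0.689673 substitutions/site.
Under a molecular clock d = 2μt, so t = d/(2μ) = 0.689673 / (2 × 0.0344) = 10.02 Myr.

10.02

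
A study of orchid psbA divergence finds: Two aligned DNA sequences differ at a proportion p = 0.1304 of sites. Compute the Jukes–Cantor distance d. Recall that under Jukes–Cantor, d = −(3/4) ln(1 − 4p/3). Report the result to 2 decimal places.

d = −(3/4) ln(1 − 4p/3) = −0.75 ln(1 − 0.173867) = −0.75 ln(0.826133)
  = −0.75 × (-0.191000) = 0.143250 substitutions/site.

0.14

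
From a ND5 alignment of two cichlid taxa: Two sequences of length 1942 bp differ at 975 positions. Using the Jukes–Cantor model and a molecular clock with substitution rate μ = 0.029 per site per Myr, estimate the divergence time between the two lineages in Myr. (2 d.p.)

p = 975/1942 ≈ 0.50206.
d = −(3/4) ln(1 − 4p/3) = −0.75 ln(1 − 0.669413) = −0.75 ln(0.330587)
  = −0.75 × (-1.106885) = 0.830164 substitutions/site.
Under a molecular clock d = 2μt, so t = d/(2μ) = 0.830164 / (2 × 0.029) = 14.31 Myr.

14.31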